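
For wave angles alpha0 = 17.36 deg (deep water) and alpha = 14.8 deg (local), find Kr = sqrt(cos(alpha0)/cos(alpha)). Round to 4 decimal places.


Kr = sqrt(cos(alpha0) / cos(alpha))
cos(17.36) = 0.954449
cos(14.8) = 0.966823
Kr = sqrt(0.954449 / 0.966823)
Kr = sqrt(0.987201)
Kr = 0.9936

0.9936


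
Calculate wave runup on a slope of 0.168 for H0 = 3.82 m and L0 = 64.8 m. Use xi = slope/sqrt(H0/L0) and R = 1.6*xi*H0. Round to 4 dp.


xi = slope / sqrt(H0/L0)
H0/L0 = 3.82/64.8 = 0.058951
sqrt(0.058951) = 0.242797
xi = 0.168 / 0.242797 = 0.691935
R = 1.6 * xi * H0 = 1.6 * 0.691935 * 3.82
R = 4.2291 m

4.2291


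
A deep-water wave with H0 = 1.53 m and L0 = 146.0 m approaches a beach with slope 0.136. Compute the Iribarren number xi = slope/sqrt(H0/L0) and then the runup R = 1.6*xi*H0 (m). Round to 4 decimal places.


xi = slope / sqrt(H0/L0)
H0/L0 = 1.53/146.0 = 0.010479
sqrt(0.010479) = 0.102369
xi = 0.136 / 0.102369 = 1.328525
R = 1.6 * xi * H0 = 1.6 * 1.328525 * 1.53
R = 3.2522 m

3.2522


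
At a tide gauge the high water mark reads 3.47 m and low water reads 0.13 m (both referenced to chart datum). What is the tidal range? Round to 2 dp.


Tidal range = High water - Low water
Tidal range = 3.47 - (0.13)
Tidal range = 3.34 m

3.34


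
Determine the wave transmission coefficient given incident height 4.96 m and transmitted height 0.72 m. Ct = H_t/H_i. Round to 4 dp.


Ct = H_t / H_i
Ct = 0.72 / 4.96
Ct = 0.1452

0.1452


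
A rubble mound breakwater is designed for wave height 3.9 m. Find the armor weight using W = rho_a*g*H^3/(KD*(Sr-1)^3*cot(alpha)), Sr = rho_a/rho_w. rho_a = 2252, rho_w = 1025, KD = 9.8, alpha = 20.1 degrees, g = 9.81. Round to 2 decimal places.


Sr = rho_a / rho_w = 2252 / 1025 = 2.197073
(Sr - 1) = 1.197073
(Sr - 1)^3 = 1.715387
cot(20.1) = 1 / tan(20.1) = 1 / 0.365948 = 2.732628
Numerator = 2252 * 9.81 * 3.9^3 = 1310482.4663
Denominator = 9.8 * 1.715387 * 2.732628 = 45.937647
W = 1310482.4663 / 45.937647
W = 28527.42 N

28527.42


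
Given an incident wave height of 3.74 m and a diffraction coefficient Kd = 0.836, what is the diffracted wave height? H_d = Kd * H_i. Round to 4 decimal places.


H_d = Kd * H_i
H_d = 0.836 * 3.74
H_d = 3.1266 m

3.1266


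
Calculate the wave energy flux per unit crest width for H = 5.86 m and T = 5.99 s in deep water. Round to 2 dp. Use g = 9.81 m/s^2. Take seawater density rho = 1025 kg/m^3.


P = rho * g^2 * H^2 * T / (32 * pi)
P = 1025 * 9.81^2 * 5.86^2 * 5.99 / (32 * pi)
P = 1025 * 96.2361 * 34.3396 * 5.99 / 100.53096
P = 201829.24 W/m

201829.24


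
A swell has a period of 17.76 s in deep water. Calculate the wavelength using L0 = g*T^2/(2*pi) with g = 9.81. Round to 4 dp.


L0 = g * T^2 / (2 * pi)
L0 = 9.81 * 17.76^2 / (2 * pi)
L0 = 9.81 * 315.4176 / 6.28319
L0 = 3094.2467 / 6.28319
L0 = 492.4647 m

492.4647


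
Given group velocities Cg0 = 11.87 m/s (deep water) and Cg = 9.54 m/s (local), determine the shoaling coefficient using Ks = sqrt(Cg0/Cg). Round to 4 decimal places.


Ks = sqrt(Cg0 / Cg)
Ks = sqrt(11.87 / 9.54)
Ks = sqrt(1.2442)
Ks = 1.1155

1.1155


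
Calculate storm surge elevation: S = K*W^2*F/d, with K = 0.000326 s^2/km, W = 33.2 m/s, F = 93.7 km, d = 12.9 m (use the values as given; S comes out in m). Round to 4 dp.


S = K * W^2 * F / d
W^2 = 33.2^2 = 1102.24
S = 0.000326 * 1102.24 * 93.7 / 12.9
Numerator = 0.000326 * 1102.24 * 93.7 = 33.669243
S = 33.669243 / 12.9 = 2.6100 m

2.6100


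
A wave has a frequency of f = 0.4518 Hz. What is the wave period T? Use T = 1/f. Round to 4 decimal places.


T = 1 / f
T = 1 / 0.4518
T = 2.2134 s

2.2134


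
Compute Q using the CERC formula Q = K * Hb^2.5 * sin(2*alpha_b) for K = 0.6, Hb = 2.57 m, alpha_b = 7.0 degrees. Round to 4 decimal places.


Q = K * Hb^2.5 * sin(2 * alpha_b)
Hb^2.5 = 2.57^2.5 = 10.588460
sin(2 * 7.0) = sin(14.0) = 0.241922
Q = 0.6 * 10.588460 * 0.241922
Q = 1.5369 m^3/s

1.5369


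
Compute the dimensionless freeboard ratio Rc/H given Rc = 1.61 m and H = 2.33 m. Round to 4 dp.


Relative freeboard = Rc / H
= 1.61 / 2.33
= 0.6910

0.6910


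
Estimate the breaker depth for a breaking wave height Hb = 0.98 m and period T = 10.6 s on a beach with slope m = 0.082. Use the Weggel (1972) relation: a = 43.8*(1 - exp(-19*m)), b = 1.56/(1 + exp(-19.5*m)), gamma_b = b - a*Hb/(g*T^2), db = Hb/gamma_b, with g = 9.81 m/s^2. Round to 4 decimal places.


a = 43.8 * (1 - exp(-19 * m))
exp(-19 * 0.082) = exp(-1.5580) = 0.210557
a = 43.8 * (1 - 0.210557) = 34.577614
b = 1.56 / (1 + exp(-19.5 * m))
exp(-19.5 * 0.082) = exp(-1.5990) = 0.202099
b = 1.56 / (1 + 0.202099) = 1.297731
Hb / (g * T^2) = 0.98 / (9.81 * 10.6^2) = 0.98 / 1102.2516 = 0.00088909
gamma_b = b - a * Hb/(g*T^2) = 1.297731 - 34.577614 * 0.00088909 = 1.266988
db = Hb / gamma_b = 0.98 / 1.266988
db = 0.7735 m

0.7735


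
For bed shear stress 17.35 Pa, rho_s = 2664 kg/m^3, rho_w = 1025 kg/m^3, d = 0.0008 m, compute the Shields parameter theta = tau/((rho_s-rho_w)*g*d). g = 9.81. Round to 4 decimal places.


theta = tau / ((rho_s - rho_w) * g * d)
rho_s - rho_w = 2664 - 1025 = 1639
Denominator = 1639 * 9.81 * 0.0008 = 12.862872
theta = 17.35 / 12.862872
theta = 1.3488

1.3488


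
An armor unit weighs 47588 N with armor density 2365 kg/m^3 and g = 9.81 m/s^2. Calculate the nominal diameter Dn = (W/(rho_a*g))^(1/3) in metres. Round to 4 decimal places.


V = W / (rho_a * g)
V = 47588 / (2365 * 9.81)
V = 47588 / 23200.65
V = 2.051149 m^3
Dn = V^(1/3) = 2.051149^(1/3)
Dn = 1.2706 m

1.2706


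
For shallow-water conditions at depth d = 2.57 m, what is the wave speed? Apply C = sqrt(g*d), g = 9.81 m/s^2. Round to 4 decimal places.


Using the shallow-water approximation:
C = sqrt(g * d) = sqrt(9.81 * 2.57)
C = sqrt(25.2117)
C = 5.0211 m/s

5.0211


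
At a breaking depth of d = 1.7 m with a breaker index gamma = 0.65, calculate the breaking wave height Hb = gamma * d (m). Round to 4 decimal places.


Hb = gamma * d
Hb = 0.65 * 1.7
Hb = 1.1050 m

1.1050


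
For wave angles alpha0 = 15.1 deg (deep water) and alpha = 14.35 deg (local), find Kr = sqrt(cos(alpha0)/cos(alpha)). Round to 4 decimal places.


Kr = sqrt(cos(alpha0) / cos(alpha))
cos(15.1) = 0.965473
cos(14.35) = 0.968800
Kr = sqrt(0.965473 / 0.968800)
Kr = sqrt(0.996566)
Kr = 0.9983

0.9983


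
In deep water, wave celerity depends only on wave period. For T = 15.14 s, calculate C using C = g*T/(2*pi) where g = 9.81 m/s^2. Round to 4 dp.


We use the deep-water celerity formula:
C = g * T / (2 * pi)
C = 9.81 * 15.14 / (2 * 3.14159...)
C = 148.523400 / 6.283185
C = 23.6382 m/s

23.6382


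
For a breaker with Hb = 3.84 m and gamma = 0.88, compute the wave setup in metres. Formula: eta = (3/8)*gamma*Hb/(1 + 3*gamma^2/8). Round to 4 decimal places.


eta = (3/8) * gamma * Hb / (1 + 3*gamma^2/8)
Numerator = (3/8) * 0.88 * 3.84 = 1.267200
Denominator = 1 + 3*0.88^2/8 = 1 + 0.290400 = 1.290400
eta = 1.267200 / 1.290400
eta = 0.9820 m

0.9820


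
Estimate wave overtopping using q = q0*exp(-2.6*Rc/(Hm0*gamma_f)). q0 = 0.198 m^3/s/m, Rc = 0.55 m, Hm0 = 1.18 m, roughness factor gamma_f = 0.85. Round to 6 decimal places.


q = q0 * exp(-2.6 * Rc / (Hm0 * gamma_f))
Exponent = -2.6 * 0.55 / (1.18 * 0.85)
= -2.6 * 0.55 / 1.0030
= -1.425723
exp(-1.425723) = 0.240335
q = 0.198 * 0.240335
q = 0.047586 m^3/s/m

0.047586


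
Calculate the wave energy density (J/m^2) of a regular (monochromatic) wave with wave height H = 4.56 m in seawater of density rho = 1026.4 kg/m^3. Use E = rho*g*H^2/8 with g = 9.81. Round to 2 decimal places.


E = (1/8) * rho * g * H^2
E = (1/8) * 1026.4 * 9.81 * 4.56^2
E = 0.125 * 1026.4 * 9.81 * 20.7936
E = 26171.30 J/m^2

26171.30


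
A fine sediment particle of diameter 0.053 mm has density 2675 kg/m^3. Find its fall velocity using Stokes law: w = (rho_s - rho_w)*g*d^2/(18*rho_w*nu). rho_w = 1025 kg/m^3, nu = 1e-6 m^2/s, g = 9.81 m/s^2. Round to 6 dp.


w = (rho_s - rho_w) * g * d^2 / (18 * rho_w * nu)
d = 0.053 mm = 0.000053 m
rho_s - rho_w = 2675 - 1025 = 1650
Numerator = 1650 * 9.81 * (0.000053)^2 = 0.000045467879
Denominator = 18 * 1025 * 1e-6 = 0.018450
w = 0.002464 m/s

0.002464


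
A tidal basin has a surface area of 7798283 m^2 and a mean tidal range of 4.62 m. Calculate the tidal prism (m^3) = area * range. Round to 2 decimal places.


Tidal prism = Area * Tidal range
P = 7798283 * 4.62
P = 36028067.46 m^3

36028067.46


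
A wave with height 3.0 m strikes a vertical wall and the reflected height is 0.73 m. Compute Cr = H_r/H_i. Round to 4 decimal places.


Cr = H_r / H_i
Cr = 0.73 / 3.0
Cr = 0.2433

0.2433


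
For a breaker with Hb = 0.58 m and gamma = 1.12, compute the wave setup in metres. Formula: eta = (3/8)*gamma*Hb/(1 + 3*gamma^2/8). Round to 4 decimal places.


eta = (3/8) * gamma * Hb / (1 + 3*gamma^2/8)
Numerator = (3/8) * 1.12 * 0.58 = 0.243600
Denominator = 1 + 3*1.12^2/8 = 1 + 0.470400 = 1.470400
eta = 0.243600 / 1.470400
eta = 0.1657 m

0.1657


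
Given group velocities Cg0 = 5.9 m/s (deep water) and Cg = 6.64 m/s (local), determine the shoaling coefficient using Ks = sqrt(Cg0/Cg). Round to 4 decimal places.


Ks = sqrt(Cg0 / Cg)
Ks = sqrt(5.9 / 6.64)
Ks = sqrt(0.8886)
Ks = 0.9426

0.9426


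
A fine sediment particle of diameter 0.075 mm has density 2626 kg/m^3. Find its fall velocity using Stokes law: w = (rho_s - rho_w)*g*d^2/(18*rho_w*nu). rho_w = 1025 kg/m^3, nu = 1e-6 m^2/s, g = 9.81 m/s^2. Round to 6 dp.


w = (rho_s - rho_w) * g * d^2 / (18 * rho_w * nu)
d = 0.075 mm = 0.000075 m
rho_s - rho_w = 2626 - 1025 = 1601
Numerator = 1601 * 9.81 * (0.000075)^2 = 0.000088345181
Denominator = 18 * 1025 * 1e-6 = 0.018450
w = 0.004788 m/s

0.004788


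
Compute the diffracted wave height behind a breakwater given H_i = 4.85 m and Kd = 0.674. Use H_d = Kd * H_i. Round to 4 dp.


H_d = Kd * H_i
H_d = 0.674 * 4.85
H_d = 3.2689 m

3.2689


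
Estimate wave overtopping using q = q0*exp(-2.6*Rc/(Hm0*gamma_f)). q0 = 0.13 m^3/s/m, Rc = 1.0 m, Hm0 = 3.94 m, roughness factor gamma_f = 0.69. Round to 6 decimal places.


q = q0 * exp(-2.6 * Rc / (Hm0 * gamma_f))
Exponent = -2.6 * 1.0 / (3.94 * 0.69)
= -2.6 * 1.0 / 2.7186
= -0.956375
exp(-0.956375) = 0.384284
q = 0.13 * 0.384284
q = 0.049957 m^3/s/m

0.049957


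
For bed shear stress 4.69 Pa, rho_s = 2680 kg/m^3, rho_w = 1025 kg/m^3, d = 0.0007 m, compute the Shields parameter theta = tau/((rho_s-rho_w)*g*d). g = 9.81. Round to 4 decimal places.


theta = tau / ((rho_s - rho_w) * g * d)
rho_s - rho_w = 2680 - 1025 = 1655
Denominator = 1655 * 9.81 * 0.0007 = 11.364885
theta = 4.69 / 11.364885
theta = 0.4127

0.4127


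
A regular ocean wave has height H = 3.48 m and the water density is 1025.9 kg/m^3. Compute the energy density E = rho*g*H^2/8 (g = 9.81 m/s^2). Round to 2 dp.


E = (1/8) * rho * g * H^2
E = (1/8) * 1025.9 * 9.81 * 3.48^2
E = 0.125 * 1025.9 * 9.81 * 12.1104
E = 15235.00 J/m^2

15235.00


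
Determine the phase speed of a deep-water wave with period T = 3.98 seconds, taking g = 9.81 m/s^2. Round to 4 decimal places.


We use the deep-water celerity formula:
C = g * T / (2 * pi)
C = 9.81 * 3.98 / (2 * 3.14159...)
C = 39.043800 / 6.283185
C = 6.2140 m/s

6.2140


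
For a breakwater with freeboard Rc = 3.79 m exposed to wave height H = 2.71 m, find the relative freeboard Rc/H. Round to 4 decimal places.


Relative freeboard = Rc / H
= 3.79 / 2.71
= 1.3985

1.3985


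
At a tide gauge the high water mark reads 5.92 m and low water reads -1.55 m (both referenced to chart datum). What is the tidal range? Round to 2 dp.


Tidal range = High water - Low water
Tidal range = 5.92 - (-1.55)
Tidal range = 7.47 m

7.47


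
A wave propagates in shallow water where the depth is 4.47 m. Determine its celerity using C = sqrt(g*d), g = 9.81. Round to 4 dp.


Using the shallow-water approximation:
C = sqrt(g * d) = sqrt(9.81 * 4.47)
C = sqrt(43.8507)
C = 6.6220 m/s

6.6220


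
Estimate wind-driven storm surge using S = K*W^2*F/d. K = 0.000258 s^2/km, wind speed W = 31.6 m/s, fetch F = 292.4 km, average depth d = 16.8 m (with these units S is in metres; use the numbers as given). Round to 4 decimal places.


S = K * W^2 * F / d
W^2 = 31.6^2 = 998.56
S = 0.000258 * 998.56 * 292.4 / 16.8
Numerator = 0.000258 * 998.56 * 292.4 = 75.330568
S = 75.330568 / 16.8 = 4.4840 m

4.4840


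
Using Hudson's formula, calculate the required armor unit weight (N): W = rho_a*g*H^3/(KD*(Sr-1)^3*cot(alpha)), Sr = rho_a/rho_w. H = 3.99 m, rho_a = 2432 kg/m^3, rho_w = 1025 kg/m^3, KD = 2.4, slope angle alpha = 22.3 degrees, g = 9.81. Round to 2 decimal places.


Sr = rho_a / rho_w = 2432 / 1025 = 2.372683
(Sr - 1) = 1.372683
(Sr - 1)^3 = 2.586489
cot(22.3) = 1 / tan(22.3) = 1 / 0.410130 = 2.438252
Numerator = 2432 * 9.81 * 3.99^3 = 1515483.6840
Denominator = 2.4 * 2.586489 * 2.438252 = 15.135630
W = 1515483.6840 / 15.135630
W = 100126.89 N

100126.89


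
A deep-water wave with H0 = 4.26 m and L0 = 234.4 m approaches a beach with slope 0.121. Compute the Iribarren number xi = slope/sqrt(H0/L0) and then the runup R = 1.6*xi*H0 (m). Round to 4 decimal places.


xi = slope / sqrt(H0/L0)
H0/L0 = 4.26/234.4 = 0.018174
sqrt(0.018174) = 0.134811
xi = 0.121 / 0.134811 = 0.897551
R = 1.6 * xi * H0 = 1.6 * 0.897551 * 4.26
R = 6.1177 m

6.1177


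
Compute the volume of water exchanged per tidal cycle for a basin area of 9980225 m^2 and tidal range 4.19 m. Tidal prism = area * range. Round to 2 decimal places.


Tidal prism = Area * Tidal range
P = 9980225 * 4.19
P = 41817142.75 m^3

41817142.75


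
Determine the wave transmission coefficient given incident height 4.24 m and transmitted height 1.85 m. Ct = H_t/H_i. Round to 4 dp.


Ct = H_t / H_i
Ct = 1.85 / 4.24
Ct = 0.4363

0.4363


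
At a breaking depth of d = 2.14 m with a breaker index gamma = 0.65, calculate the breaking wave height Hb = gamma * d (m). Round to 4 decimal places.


Hb = gamma * d
Hb = 0.65 * 2.14
Hb = 1.3910 m

1.3910


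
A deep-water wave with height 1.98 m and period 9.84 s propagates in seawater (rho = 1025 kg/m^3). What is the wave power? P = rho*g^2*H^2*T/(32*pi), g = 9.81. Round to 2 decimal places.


P = rho * g^2 * H^2 * T / (32 * pi)
P = 1025 * 9.81^2 * 1.98^2 * 9.84 / (32 * pi)
P = 1025 * 96.2361 * 3.9204 * 9.84 / 100.53096
P = 37851.88 W/m

37851.88


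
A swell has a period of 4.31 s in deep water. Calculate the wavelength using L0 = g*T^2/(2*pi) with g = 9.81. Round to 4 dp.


L0 = g * T^2 / (2 * pi)
L0 = 9.81 * 4.31^2 / (2 * pi)
L0 = 9.81 * 18.5761 / 6.28319
L0 = 182.2315 / 6.28319
L0 = 29.0031 m

29.0031


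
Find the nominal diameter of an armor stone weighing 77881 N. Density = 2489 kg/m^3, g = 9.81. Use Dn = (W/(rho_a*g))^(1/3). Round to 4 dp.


V = W / (rho_a * g)
V = 77881 / (2489 * 9.81)
V = 77881 / 24417.09
V = 3.189610 m^3
Dn = V^(1/3) = 3.189610^(1/3)
Dn = 1.4720 m

1.4720


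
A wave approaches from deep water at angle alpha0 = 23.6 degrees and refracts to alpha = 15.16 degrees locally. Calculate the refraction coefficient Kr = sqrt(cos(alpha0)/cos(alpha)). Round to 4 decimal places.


Kr = sqrt(cos(alpha0) / cos(alpha))
cos(23.6) = 0.916363
cos(15.16) = 0.965199
Kr = sqrt(0.916363 / 0.965199)
Kr = sqrt(0.949403)
Kr = 0.9744

0.9744


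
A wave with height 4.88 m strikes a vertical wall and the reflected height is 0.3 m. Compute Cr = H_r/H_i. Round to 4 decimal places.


Cr = H_r / H_i
Cr = 0.3 / 4.88
Cr = 0.0615

0.0615


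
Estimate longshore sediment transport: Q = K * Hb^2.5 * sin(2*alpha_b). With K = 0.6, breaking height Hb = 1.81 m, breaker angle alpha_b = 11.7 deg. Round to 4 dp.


Q = K * Hb^2.5 * sin(2 * alpha_b)
Hb^2.5 = 1.81^2.5 = 4.407542
sin(2 * 11.7) = sin(23.4) = 0.397148
Q = 0.6 * 4.407542 * 0.397148
Q = 1.0503 m^3/s

1.0503


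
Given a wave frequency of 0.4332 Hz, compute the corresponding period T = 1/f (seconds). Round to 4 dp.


T = 1 / f
T = 1 / 0.4332
T = 2.3084 s

2.3084


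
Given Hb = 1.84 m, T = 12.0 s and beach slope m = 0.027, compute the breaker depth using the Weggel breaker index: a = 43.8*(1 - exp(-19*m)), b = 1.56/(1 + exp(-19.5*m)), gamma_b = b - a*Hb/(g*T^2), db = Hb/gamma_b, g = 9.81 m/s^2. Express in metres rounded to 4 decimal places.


a = 43.8 * (1 - exp(-19 * m))
exp(-19 * 0.027) = exp(-0.5130) = 0.598697
a = 43.8 * (1 - 0.598697) = 17.577081
b = 1.56 / (1 + exp(-19.5 * m))
exp(-19.5 * 0.027) = exp(-0.5265) = 0.590669
b = 1.56 / (1 + 0.590669) = 0.980720
Hb / (g * T^2) = 1.84 / (9.81 * 12.0^2) = 1.84 / 1412.6400 = 0.00130253
gamma_b = b - a * Hb/(g*T^2) = 0.980720 - 17.577081 * 0.00130253 = 0.957825
db = Hb / gamma_b = 1.84 / 0.957825
db = 1.9210 m

1.9210


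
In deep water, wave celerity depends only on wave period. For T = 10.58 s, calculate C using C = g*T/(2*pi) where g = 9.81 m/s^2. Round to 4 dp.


We use the deep-water celerity formula:
C = g * T / (2 * pi)
C = 9.81 * 10.58 / (2 * 3.14159...)
C = 103.789800 / 6.283185
C = 16.5187 m/s

16.5187


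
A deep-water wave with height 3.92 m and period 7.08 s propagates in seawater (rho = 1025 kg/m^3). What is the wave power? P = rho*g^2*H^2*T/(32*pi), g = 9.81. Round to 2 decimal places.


P = rho * g^2 * H^2 * T / (32 * pi)
P = 1025 * 9.81^2 * 3.92^2 * 7.08 / (32 * pi)
P = 1025 * 96.2361 * 15.3664 * 7.08 / 100.53096
P = 106749.89 W/m

106749.89


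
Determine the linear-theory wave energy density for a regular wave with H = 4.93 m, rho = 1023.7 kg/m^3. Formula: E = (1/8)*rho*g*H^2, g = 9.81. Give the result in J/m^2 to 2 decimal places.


E = (1/8) * rho * g * H^2
E = (1/8) * 1023.7 * 9.81 * 4.93^2
E = 0.125 * 1023.7 * 9.81 * 24.3049
E = 30510.24 J/m^2

30510.24


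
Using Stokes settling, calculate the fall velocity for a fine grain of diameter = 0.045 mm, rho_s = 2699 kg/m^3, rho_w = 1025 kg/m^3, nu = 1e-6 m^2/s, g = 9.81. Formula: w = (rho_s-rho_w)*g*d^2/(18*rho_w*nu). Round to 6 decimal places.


w = (rho_s - rho_w) * g * d^2 / (18 * rho_w * nu)
d = 0.045 mm = 0.000045 m
rho_s - rho_w = 2699 - 1025 = 1674
Numerator = 1674 * 9.81 * (0.000045)^2 = 0.000033254428
Denominator = 18 * 1025 * 1e-6 = 0.018450
w = 0.001802 m/s

0.001802


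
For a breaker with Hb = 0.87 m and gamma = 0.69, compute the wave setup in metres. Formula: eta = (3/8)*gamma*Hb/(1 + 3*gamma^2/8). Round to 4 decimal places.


eta = (3/8) * gamma * Hb / (1 + 3*gamma^2/8)
Numerator = (3/8) * 0.69 * 0.87 = 0.225112
Denominator = 1 + 3*0.69^2/8 = 1 + 0.178538 = 1.178538
eta = 0.225112 / 1.178538
eta = 0.1910 m

0.1910


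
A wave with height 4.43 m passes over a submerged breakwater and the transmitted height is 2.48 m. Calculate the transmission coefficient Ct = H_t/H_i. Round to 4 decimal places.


Ct = H_t / H_i
Ct = 2.48 / 4.43
Ct = 0.5598

0.5598


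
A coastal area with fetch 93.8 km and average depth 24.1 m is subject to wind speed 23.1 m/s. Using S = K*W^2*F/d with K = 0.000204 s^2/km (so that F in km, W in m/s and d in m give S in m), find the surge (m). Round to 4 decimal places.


S = K * W^2 * F / d
W^2 = 23.1^2 = 533.61
S = 0.000204 * 533.61 * 93.8 / 24.1
Numerator = 0.000204 * 533.61 * 93.8 = 10.210734
S = 10.210734 / 24.1 = 0.4237 m

0.4237


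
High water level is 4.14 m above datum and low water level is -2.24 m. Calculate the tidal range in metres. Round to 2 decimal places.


Tidal range = High water - Low water
Tidal range = 4.14 - (-2.24)
Tidal range = 6.38 m

6.38


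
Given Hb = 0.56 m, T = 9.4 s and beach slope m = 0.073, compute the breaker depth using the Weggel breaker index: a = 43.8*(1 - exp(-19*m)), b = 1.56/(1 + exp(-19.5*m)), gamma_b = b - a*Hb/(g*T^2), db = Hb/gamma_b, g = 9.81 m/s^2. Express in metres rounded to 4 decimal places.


a = 43.8 * (1 - exp(-19 * m))
exp(-19 * 0.073) = exp(-1.3870) = 0.249824
a = 43.8 * (1 - 0.249824) = 32.857724
b = 1.56 / (1 + exp(-19.5 * m))
exp(-19.5 * 0.073) = exp(-1.4235) = 0.240869
b = 1.56 / (1 + 0.240869) = 1.257183
Hb / (g * T^2) = 0.56 / (9.81 * 9.4^2) = 0.56 / 866.8116 = 0.00064605
gamma_b = b - a * Hb/(g*T^2) = 1.257183 - 32.857724 * 0.00064605 = 1.235955
db = Hb / gamma_b = 0.56 / 1.235955
db = 0.4531 m

0.4531


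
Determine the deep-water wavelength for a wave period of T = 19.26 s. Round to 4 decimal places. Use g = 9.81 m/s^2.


L0 = g * T^2 / (2 * pi)
L0 = 9.81 * 19.26^2 / (2 * pi)
L0 = 9.81 * 370.9476 / 6.28319
L0 = 3638.9960 / 6.28319
L0 = 579.1642 m

579.1642


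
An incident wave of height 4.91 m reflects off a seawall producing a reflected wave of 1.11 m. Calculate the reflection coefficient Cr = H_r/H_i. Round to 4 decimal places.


Cr = H_r / H_i
Cr = 1.11 / 4.91
Cr = 0.2261

0.2261


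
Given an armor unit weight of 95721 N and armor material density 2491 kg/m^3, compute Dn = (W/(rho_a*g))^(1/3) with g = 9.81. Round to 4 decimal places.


V = W / (rho_a * g)
V = 95721 / (2491 * 9.81)
V = 95721 / 24436.71
V = 3.917098 m^3
Dn = V^(1/3) = 3.917098^(1/3)
Dn = 1.5764 m

1.5764


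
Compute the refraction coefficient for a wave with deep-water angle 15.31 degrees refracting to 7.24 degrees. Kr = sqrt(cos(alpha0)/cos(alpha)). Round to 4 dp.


Kr = sqrt(cos(alpha0) / cos(alpha))
cos(15.31) = 0.964511
cos(7.24) = 0.992027
Kr = sqrt(0.964511 / 0.992027)
Kr = sqrt(0.972263)
Kr = 0.9860

0.9860


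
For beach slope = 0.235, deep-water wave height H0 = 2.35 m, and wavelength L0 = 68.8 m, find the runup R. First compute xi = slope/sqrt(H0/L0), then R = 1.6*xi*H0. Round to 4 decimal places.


xi = slope / sqrt(H0/L0)
H0/L0 = 2.35/68.8 = 0.034157
sqrt(0.034157) = 0.184816
xi = 0.235 / 0.184816 = 1.271535
R = 1.6 * xi * H0 = 1.6 * 1.271535 * 2.35
R = 4.7810 m

4.7810


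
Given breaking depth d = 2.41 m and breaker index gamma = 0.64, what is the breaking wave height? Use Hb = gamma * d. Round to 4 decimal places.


Hb = gamma * d
Hb = 0.64 * 2.41
Hb = 1.5424 m

1.5424


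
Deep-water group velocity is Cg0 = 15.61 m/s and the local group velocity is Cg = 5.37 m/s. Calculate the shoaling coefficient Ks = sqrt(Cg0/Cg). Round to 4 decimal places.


Ks = sqrt(Cg0 / Cg)
Ks = sqrt(15.61 / 5.37)
Ks = sqrt(2.9069)
Ks = 1.7050

1.7050


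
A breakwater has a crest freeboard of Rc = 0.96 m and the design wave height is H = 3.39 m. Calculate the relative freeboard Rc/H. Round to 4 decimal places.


Relative freeboard = Rc / H
= 0.96 / 3.39
= 0.2832

0.2832


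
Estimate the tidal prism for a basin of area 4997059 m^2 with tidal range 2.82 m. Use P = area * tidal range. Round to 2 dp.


Tidal prism = Area * Tidal range
P = 4997059 * 2.82
P = 14091706.38 m^3

14091706.38


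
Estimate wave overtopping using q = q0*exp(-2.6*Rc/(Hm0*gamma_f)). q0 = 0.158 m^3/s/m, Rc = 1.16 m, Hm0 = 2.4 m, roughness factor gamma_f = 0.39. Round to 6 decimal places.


q = q0 * exp(-2.6 * Rc / (Hm0 * gamma_f))
Exponent = -2.6 * 1.16 / (2.4 * 0.39)
= -2.6 * 1.16 / 0.9360
= -3.222222
exp(-3.222222) = 0.039866
q = 0.158 * 0.039866
q = 0.006299 m^3/s/m

0.006299


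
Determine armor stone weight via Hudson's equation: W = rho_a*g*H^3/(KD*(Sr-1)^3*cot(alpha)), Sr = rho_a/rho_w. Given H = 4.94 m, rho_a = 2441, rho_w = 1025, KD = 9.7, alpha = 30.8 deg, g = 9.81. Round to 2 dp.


Sr = rho_a / rho_w = 2441 / 1025 = 2.381463
(Sr - 1) = 1.381463
(Sr - 1)^3 = 2.636442
cot(30.8) = 1 / tan(30.8) = 1 / 0.596120 = 1.677516
Numerator = 2441 * 9.81 * 4.94^3 = 2886806.2280
Denominator = 9.7 * 2.636442 * 1.677516 = 42.899919
W = 2886806.2280 / 42.899919
W = 67291.65 N

67291.65


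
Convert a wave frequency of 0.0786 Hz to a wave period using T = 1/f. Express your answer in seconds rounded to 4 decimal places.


T = 1 / f
T = 1 / 0.0786
T = 12.7226 s

12.7226


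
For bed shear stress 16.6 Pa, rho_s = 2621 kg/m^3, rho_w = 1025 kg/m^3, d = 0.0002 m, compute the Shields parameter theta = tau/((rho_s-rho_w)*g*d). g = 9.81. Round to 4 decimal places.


theta = tau / ((rho_s - rho_w) * g * d)
rho_s - rho_w = 2621 - 1025 = 1596
Denominator = 1596 * 9.81 * 0.0002 = 3.131352
theta = 16.6 / 3.131352
theta = 5.3012

5.3012


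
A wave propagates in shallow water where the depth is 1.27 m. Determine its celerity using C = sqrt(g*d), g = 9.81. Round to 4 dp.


Using the shallow-water approximation:
C = sqrt(g * d) = sqrt(9.81 * 1.27)
C = sqrt(12.4587)
C = 3.5297 m/s

3.5297


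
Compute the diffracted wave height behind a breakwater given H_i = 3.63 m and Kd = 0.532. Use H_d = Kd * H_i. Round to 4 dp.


H_d = Kd * H_i
H_d = 0.532 * 3.63
H_d = 1.9312 m

1.9312


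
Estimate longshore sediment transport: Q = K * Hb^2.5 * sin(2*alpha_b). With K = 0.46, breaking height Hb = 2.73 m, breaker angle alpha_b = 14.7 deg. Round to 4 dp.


Q = K * Hb^2.5 * sin(2 * alpha_b)
Hb^2.5 = 2.73^2.5 = 12.314212
sin(2 * 14.7) = sin(29.4) = 0.490904
Q = 0.46 * 12.314212 * 0.490904
Q = 2.7807 m^3/s

2.7807


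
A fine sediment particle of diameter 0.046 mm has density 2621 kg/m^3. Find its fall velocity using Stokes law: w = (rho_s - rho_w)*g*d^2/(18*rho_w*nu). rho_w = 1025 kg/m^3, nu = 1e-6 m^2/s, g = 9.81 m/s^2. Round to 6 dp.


w = (rho_s - rho_w) * g * d^2 / (18 * rho_w * nu)
d = 0.046 mm = 0.000046 m
rho_s - rho_w = 2621 - 1025 = 1596
Numerator = 1596 * 9.81 * (0.000046)^2 = 0.000033129704
Denominator = 18 * 1025 * 1e-6 = 0.018450
w = 0.001796 m/s

0.001796


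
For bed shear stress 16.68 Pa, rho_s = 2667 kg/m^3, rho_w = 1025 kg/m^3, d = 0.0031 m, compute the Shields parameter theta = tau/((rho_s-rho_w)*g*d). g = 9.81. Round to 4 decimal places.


theta = tau / ((rho_s - rho_w) * g * d)
rho_s - rho_w = 2667 - 1025 = 1642
Denominator = 1642 * 9.81 * 0.0031 = 49.934862
theta = 16.68 / 49.934862
theta = 0.3340

0.3340


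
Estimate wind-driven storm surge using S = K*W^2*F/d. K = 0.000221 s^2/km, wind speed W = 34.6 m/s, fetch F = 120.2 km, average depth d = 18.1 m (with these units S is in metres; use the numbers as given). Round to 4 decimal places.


S = K * W^2 * F / d
W^2 = 34.6^2 = 1197.16
S = 0.000221 * 1197.16 * 120.2 / 18.1
Numerator = 0.000221 * 1197.16 * 120.2 = 31.801598
S = 31.801598 / 18.1 = 1.7570 m

1.7570


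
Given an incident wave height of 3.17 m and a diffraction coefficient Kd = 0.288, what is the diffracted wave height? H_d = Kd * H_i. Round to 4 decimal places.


H_d = Kd * H_i
H_d = 0.288 * 3.17
H_d = 0.9130 m

0.9130


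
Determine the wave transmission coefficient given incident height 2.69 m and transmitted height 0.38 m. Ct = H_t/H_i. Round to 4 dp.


Ct = H_t / H_i
Ct = 0.38 / 2.69
Ct = 0.1413

0.1413


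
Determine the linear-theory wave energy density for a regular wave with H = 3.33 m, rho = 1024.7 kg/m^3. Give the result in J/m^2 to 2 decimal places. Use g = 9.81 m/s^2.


E = (1/8) * rho * g * H^2
E = (1/8) * 1024.7 * 9.81 * 3.33^2
E = 0.125 * 1024.7 * 9.81 * 11.0889
E = 13933.63 J/m^2

13933.63


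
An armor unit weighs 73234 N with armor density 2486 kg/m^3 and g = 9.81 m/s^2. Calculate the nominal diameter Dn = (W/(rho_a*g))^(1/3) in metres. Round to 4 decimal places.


V = W / (rho_a * g)
V = 73234 / (2486 * 9.81)
V = 73234 / 24387.66
V = 3.002912 m^3
Dn = V^(1/3) = 3.002912^(1/3)
Dn = 1.4427 m

1.4427


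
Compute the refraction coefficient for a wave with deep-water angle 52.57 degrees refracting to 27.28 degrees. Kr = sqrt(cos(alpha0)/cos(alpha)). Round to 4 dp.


Kr = sqrt(cos(alpha0) / cos(alpha))
cos(52.57) = 0.607792
cos(27.28) = 0.888777
Kr = sqrt(0.607792 / 0.888777)
Kr = sqrt(0.683852)
Kr = 0.8270

0.8270


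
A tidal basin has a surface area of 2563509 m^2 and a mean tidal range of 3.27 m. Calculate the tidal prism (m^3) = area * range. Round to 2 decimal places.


Tidal prism = Area * Tidal range
P = 2563509 * 3.27
P = 8382674.43 m^3

8382674.43


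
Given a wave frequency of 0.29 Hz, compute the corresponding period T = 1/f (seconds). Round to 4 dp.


T = 1 / f
T = 1 / 0.29
T = 3.4483 s

3.4483


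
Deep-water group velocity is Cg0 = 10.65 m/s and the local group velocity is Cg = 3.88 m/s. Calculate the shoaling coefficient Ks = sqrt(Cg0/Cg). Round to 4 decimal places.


Ks = sqrt(Cg0 / Cg)
Ks = sqrt(10.65 / 3.88)
Ks = sqrt(2.7448)
Ks = 1.6568

1.6568


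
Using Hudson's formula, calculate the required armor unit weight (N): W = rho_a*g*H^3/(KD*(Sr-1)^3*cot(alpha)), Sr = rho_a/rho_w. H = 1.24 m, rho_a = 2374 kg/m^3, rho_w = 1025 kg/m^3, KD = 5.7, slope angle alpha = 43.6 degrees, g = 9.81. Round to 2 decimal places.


Sr = rho_a / rho_w = 2374 / 1025 = 2.316098
(Sr - 1) = 1.316098
(Sr - 1)^3 = 2.279629
cot(43.6) = 1 / tan(43.6) = 1 / 0.952287 = 1.050103
Numerator = 2374 * 9.81 * 1.24^3 = 44403.2519
Denominator = 5.7 * 2.279629 * 1.050103 = 13.644926
W = 44403.2519 / 13.644926
W = 3254.20 N

3254.20


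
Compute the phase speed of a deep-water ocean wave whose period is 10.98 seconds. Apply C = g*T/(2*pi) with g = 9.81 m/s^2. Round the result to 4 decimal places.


We use the deep-water celerity formula:
C = g * T / (2 * pi)
C = 9.81 * 10.98 / (2 * 3.14159...)
C = 107.713800 / 6.283185
C = 17.1432 m/s

17.1432


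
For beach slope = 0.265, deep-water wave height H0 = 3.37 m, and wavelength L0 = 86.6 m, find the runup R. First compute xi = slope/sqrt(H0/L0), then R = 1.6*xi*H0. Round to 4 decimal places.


xi = slope / sqrt(H0/L0)
H0/L0 = 3.37/86.6 = 0.038915
sqrt(0.038915) = 0.197268
xi = 0.265 / 0.197268 = 1.343352
R = 1.6 * xi * H0 = 1.6 * 1.343352 * 3.37
R = 7.2434 m

7.2434


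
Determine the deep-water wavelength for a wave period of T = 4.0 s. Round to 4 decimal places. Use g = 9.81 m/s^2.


L0 = g * T^2 / (2 * pi)
L0 = 9.81 * 4.0^2 / (2 * pi)
L0 = 9.81 * 16.0000 / 6.28319
L0 = 156.9600 / 6.28319
L0 = 24.9810 m

24.9810


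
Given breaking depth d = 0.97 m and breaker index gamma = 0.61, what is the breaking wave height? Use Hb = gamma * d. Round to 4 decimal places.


Hb = gamma * d
Hb = 0.61 * 0.97
Hb = 0.5917 m

0.5917


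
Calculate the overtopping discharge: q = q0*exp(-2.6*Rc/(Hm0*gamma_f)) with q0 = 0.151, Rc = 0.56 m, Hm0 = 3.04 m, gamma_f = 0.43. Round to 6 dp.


q = q0 * exp(-2.6 * Rc / (Hm0 * gamma_f))
Exponent = -2.6 * 0.56 / (3.04 * 0.43)
= -2.6 * 0.56 / 1.3072
= -1.113831
exp(-1.113831) = 0.328299
q = 0.151 * 0.328299
q = 0.049573 m^3/s/m

0.049573


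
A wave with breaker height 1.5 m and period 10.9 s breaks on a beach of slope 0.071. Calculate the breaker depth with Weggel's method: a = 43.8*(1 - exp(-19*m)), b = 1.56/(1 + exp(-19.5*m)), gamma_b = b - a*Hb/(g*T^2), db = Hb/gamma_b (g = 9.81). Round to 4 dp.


a = 43.8 * (1 - exp(-19 * m))
exp(-19 * 0.071) = exp(-1.3490) = 0.259500
a = 43.8 * (1 - 0.259500) = 32.433916
b = 1.56 / (1 + exp(-19.5 * m))
exp(-19.5 * 0.071) = exp(-1.3845) = 0.250449
b = 1.56 / (1 + 0.250449) = 1.247552
Hb / (g * T^2) = 1.5 / (9.81 * 10.9^2) = 1.5 / 1165.5261 = 0.00128697
gamma_b = b - a * Hb/(g*T^2) = 1.247552 - 32.433916 * 0.00128697 = 1.205810
db = Hb / gamma_b = 1.5 / 1.205810
db = 1.2440 m

1.2440


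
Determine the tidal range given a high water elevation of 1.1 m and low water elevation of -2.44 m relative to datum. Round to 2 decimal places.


Tidal range = High water - Low water
Tidal range = 1.1 - (-2.44)
Tidal range = 3.54 m

3.54


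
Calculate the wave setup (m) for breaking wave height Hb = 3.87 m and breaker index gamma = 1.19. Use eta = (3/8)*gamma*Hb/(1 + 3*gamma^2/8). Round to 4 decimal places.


eta = (3/8) * gamma * Hb / (1 + 3*gamma^2/8)
Numerator = (3/8) * 1.19 * 3.87 = 1.726987
Denominator = 1 + 3*1.19^2/8 = 1 + 0.531038 = 1.531038
eta = 1.726987 / 1.531038
eta = 1.1280 m

1.1280


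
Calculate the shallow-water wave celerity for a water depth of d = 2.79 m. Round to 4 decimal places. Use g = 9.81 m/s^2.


Using the shallow-water approximation:
C = sqrt(g * d) = sqrt(9.81 * 2.79)
C = sqrt(27.3699)
C = 5.2316 m/s

5.2316


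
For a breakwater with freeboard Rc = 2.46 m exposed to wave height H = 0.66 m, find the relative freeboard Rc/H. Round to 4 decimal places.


Relative freeboard = Rc / H
= 2.46 / 0.66
= 3.7273

3.7273


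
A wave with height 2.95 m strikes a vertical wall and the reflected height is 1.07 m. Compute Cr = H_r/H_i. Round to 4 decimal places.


Cr = H_r / H_i
Cr = 1.07 / 2.95
Cr = 0.3627

0.3627


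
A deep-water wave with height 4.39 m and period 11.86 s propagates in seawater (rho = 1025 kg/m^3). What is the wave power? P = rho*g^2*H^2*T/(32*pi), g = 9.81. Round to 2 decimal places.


P = rho * g^2 * H^2 * T / (32 * pi)
P = 1025 * 9.81^2 * 4.39^2 * 11.86 / (32 * pi)
P = 1025 * 96.2361 * 19.2721 * 11.86 / 100.53096
P = 224272.36 W/m

224272.36


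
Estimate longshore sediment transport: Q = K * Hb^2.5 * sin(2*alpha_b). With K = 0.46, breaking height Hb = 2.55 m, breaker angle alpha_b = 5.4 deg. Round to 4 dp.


Q = K * Hb^2.5 * sin(2 * alpha_b)
Hb^2.5 = 2.55^2.5 = 10.383660
sin(2 * 5.4) = sin(10.8) = 0.187381
Q = 0.46 * 10.383660 * 0.187381
Q = 0.8950 m^3/s

0.8950


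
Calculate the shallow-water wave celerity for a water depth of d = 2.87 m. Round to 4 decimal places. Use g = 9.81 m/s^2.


Using the shallow-water approximation:
C = sqrt(g * d) = sqrt(9.81 * 2.87)
C = sqrt(28.1547)
C = 5.3061 m/s

5.3061


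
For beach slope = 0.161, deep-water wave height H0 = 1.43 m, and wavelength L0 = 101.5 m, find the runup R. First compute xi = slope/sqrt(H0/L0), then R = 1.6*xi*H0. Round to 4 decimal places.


xi = slope / sqrt(H0/L0)
H0/L0 = 1.43/101.5 = 0.014089
sqrt(0.014089) = 0.118696
xi = 0.161 / 0.118696 = 1.356410
R = 1.6 * xi * H0 = 1.6 * 1.356410 * 1.43
R = 3.1035 m

3.1035


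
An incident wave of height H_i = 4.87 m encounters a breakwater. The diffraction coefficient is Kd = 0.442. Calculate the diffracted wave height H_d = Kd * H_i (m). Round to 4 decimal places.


H_d = Kd * H_i
H_d = 0.442 * 4.87
H_d = 2.1525 m

2.1525


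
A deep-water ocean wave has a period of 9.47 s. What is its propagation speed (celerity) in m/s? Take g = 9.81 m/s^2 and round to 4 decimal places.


We use the deep-water celerity formula:
C = g * T / (2 * pi)
C = 9.81 * 9.47 / (2 * 3.14159...)
C = 92.900700 / 6.283185
C = 14.7856 m/s

14.7856


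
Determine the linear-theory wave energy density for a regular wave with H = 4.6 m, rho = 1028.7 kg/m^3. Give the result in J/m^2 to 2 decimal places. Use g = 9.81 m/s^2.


E = (1/8) * rho * g * H^2
E = (1/8) * 1028.7 * 9.81 * 4.6^2
E = 0.125 * 1028.7 * 9.81 * 21.1600
E = 26692.14 J/m^2

26692.14


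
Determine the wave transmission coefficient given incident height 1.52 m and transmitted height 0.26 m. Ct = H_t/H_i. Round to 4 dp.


Ct = H_t / H_i
Ct = 0.26 / 1.52
Ct = 0.1711

0.1711


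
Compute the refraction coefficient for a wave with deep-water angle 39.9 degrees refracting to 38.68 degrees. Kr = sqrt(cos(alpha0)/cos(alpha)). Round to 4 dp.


Kr = sqrt(cos(alpha0) / cos(alpha))
cos(39.9) = 0.767165
cos(38.68) = 0.780649
Kr = sqrt(0.767165 / 0.780649)
Kr = sqrt(0.982728)
Kr = 0.9913

0.9913


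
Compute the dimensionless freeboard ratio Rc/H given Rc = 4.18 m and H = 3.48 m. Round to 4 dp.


Relative freeboard = Rc / H
= 4.18 / 3.48
= 1.2011

1.2011


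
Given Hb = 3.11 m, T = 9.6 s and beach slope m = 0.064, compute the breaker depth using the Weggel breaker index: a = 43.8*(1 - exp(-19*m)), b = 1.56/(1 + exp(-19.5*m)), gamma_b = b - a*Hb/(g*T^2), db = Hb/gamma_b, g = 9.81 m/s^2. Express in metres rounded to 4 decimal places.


a = 43.8 * (1 - exp(-19 * m))
exp(-19 * 0.064) = exp(-1.2160) = 0.296413
a = 43.8 * (1 - 0.296413) = 30.817091
b = 1.56 / (1 + exp(-19.5 * m))
exp(-19.5 * 0.064) = exp(-1.2480) = 0.287078
b = 1.56 / (1 + 0.287078) = 1.212047
Hb / (g * T^2) = 3.11 / (9.81 * 9.6^2) = 3.11 / 904.0896 = 0.00343992
gamma_b = b - a * Hb/(g*T^2) = 1.212047 - 30.817091 * 0.00343992 = 1.106039
db = Hb / gamma_b = 3.11 / 1.106039
db = 2.8118 m

2.8118


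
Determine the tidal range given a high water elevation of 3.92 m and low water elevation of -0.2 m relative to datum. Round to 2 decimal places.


Tidal range = High water - Low water
Tidal range = 3.92 - (-0.2)
Tidal range = 4.12 m

4.12


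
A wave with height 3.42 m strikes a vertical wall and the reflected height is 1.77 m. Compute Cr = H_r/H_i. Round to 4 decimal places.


Cr = H_r / H_i
Cr = 1.77 / 3.42
Cr = 0.5175

0.5175


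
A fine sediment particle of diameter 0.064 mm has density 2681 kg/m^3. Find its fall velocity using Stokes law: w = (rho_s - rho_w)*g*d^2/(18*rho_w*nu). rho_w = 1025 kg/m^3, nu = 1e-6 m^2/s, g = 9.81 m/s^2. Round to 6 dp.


w = (rho_s - rho_w) * g * d^2 / (18 * rho_w * nu)
d = 0.064 mm = 0.000064 m
rho_s - rho_w = 2681 - 1025 = 1656
Numerator = 1656 * 9.81 * (0.000064)^2 = 0.000066540995
Denominator = 18 * 1025 * 1e-6 = 0.018450
w = 0.003607 m/s

0.003607


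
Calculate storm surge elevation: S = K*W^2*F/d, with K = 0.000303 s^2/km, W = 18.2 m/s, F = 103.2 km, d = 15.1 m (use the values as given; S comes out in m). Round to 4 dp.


S = K * W^2 * F / d
W^2 = 18.2^2 = 331.24
S = 0.000303 * 331.24 * 103.2 / 15.1
Numerator = 0.000303 * 331.24 * 103.2 = 10.357742
S = 10.357742 / 15.1 = 0.6859 m

0.6859


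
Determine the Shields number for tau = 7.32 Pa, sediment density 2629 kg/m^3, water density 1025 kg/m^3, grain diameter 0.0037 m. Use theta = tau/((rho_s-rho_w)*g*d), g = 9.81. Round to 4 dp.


theta = tau / ((rho_s - rho_w) * g * d)
rho_s - rho_w = 2629 - 1025 = 1604
Denominator = 1604 * 9.81 * 0.0037 = 58.220388
theta = 7.32 / 58.220388
theta = 0.1257

0.1257


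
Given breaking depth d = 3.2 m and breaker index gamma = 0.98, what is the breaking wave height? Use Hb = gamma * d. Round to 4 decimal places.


Hb = gamma * d
Hb = 0.98 * 3.2
Hb = 3.1360 m

3.1360


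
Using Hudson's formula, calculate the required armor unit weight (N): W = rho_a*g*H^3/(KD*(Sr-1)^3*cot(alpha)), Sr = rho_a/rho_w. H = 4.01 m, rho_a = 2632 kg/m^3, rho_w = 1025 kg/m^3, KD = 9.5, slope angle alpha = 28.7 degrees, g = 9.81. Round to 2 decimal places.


Sr = rho_a / rho_w = 2632 / 1025 = 2.567805
(Sr - 1) = 1.567805
(Sr - 1)^3 = 3.853683
cot(28.7) = 1 / tan(28.7) = 1 / 0.547484 = 1.826537
Numerator = 2632 * 9.81 * 4.01^3 = 1664899.4513
Denominator = 9.5 * 3.853683 * 1.826537 = 66.869519
W = 1664899.4513 / 66.869519
W = 24897.73 N

24897.73


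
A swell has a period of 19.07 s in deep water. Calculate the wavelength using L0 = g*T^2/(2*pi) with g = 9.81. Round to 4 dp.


L0 = g * T^2 / (2 * pi)
L0 = 9.81 * 19.07^2 / (2 * pi)
L0 = 9.81 * 363.6649 / 6.28319
L0 = 3567.5527 / 6.28319
L0 = 567.7936 m

567.7936


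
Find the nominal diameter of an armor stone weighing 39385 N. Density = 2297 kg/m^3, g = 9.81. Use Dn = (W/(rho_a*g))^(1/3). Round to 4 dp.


V = W / (rho_a * g)
V = 39385 / (2297 * 9.81)
V = 39385 / 22533.57
V = 1.747837 m^3
Dn = V^(1/3) = 1.747837^(1/3)
Dn = 1.2046 m

1.2046


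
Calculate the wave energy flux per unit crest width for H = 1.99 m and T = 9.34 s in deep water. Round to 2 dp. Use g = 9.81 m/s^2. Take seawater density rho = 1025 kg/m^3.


P = rho * g^2 * H^2 * T / (32 * pi)
P = 1025 * 9.81^2 * 1.99^2 * 9.34 / (32 * pi)
P = 1025 * 96.2361 * 3.9601 * 9.34 / 100.53096
P = 36292.35 W/m

36292.35


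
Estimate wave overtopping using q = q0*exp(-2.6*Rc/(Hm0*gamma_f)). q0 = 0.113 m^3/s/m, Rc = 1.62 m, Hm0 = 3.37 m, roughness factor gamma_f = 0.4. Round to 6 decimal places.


q = q0 * exp(-2.6 * Rc / (Hm0 * gamma_f))
Exponent = -2.6 * 1.62 / (3.37 * 0.4)
= -2.6 * 1.62 / 1.3480
= -3.124629
exp(-3.124629) = 0.043953
q = 0.113 * 0.043953
q = 0.004967 m^3/s/m

0.004967


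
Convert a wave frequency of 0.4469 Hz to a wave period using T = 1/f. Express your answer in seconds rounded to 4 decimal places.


T = 1 / f
T = 1 / 0.4469
T = 2.2376 s

2.2376


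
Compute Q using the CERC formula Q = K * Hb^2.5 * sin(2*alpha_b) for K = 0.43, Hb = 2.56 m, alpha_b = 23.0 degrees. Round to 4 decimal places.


Q = K * Hb^2.5 * sin(2 * alpha_b)
Hb^2.5 = 2.56^2.5 = 10.485760
sin(2 * 23.0) = sin(46.0) = 0.719340
Q = 0.43 * 10.485760 * 0.719340
Q = 3.2434 m^3/s

3.2434
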